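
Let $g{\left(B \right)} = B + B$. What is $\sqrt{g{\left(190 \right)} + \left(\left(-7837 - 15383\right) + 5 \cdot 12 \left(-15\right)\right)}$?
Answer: $2 i \sqrt{5935} \approx 154.08 i$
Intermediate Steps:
$g{\left(B \right)} = 2 B$
$\sqrt{g{\left(190 \right)} + \left(\left(-7837 - 15383\right) + 5 \cdot 12 \left(-15\right)\right)} = \sqrt{2 \cdot 190 + \left(\left(-7837 - 15383\right) + 5 \cdot 12 \left(-15\right)\right)} = \sqrt{380 + \left(-23220 + 60 \left(-15\right)\right)} = \sqrt{380 - 24120} = \sqrt{-23740} = 2 i \sqrt{5935}$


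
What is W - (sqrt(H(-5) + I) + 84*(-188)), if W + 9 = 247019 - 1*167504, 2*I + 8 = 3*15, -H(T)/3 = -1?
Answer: 95298 - sqrt(86)/2 ≈ 95293.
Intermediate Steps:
H(T) = 3 (H(T) = -3*(-1) = 3)
I = 37/2 (I = -4 + (3*15)/2 = -4 + (1/2)*45 = -4 + 45/2 = 37/2 ≈ 18.500)
W = 79506 (W = -9 + (247019 - 1*167504) = -9 + (247019 - 167504) = -9 + 79515 = 79506)
W - (sqrt(H(-5) + I) + 84*(-188)) = 79506 - (sqrt(3 + 37/2) + 84*(-188)) = 79506 - (sqrt(43/2) - 15792) = 79506 - (sqrt(86)/2 - 15792) = 79506 - (-15792 + sqrt(86)/2) = 79506 + (15792 - sqrt(86)/2) = 95298 - sqrt(86)/2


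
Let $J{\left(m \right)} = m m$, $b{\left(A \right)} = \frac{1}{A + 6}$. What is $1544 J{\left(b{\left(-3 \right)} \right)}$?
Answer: $\frac{1544}{9} \approx 171.56$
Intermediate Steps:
$b{\left(A \right)} = \frac{1}{6 + A}$
$J{\left(m \right)} = m^{2}$
$1544 J{\left(b{\left(-3 \right)} \right)} = 1544 \left(\frac{1}{6 - 3}\right)^{2} = 1544 \left(\frac{1}{3}\right)^{2} = \frac{1544}{9}$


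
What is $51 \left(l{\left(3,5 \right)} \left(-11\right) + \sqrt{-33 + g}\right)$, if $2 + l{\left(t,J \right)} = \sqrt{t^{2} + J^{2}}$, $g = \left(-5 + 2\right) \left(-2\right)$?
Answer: $1122 - 561 \sqrt{34} + 153 i \sqrt{3} \approx -2149.2 + 265.0 i$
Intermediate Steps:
$g = 6$ ($g = \left(-3\right) \left(-2\right) = 6$)
$l{\left(t,J \right)} = -2 + \sqrt{J^{2} + t^{2}}$ ($l{\left(t,J \right)} = -2 + \sqrt{t^{2} + J^{2}} = -2 + \sqrt{J^{2} + t^{2}}$)
$51 \left(l{\left(3,5 \right)} \left(-11\right) + \sqrt{-33 + g}\right) = 51 \left(\left(-2 + \sqrt{5^{2} + 3^{2}}\right) \left(-11\right) + \sqrt{-33 + 6}\right) = 51 \left(\left(-2 + \sqrt{25 + 9}\right) \left(-11\right) + \sqrt{-27}\right) = 51 \left(\left(-2 + \sqrt{34}\right) \left(-11\right) + 3 i \sqrt{3}\right) = 51 \left(\left(22 - 11 \sqrt{34}\right) + 3 i \sqrt{3}\right) = 51 \left(22 - 11 \sqrt{34} + 3 i \sqrt{3}\right) = 1122 - 561 \sqrt{34} + 153 i \sqrt{3}$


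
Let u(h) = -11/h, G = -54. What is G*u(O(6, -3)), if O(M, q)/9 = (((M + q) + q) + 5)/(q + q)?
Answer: -396/5 ≈ -79.200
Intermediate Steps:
O(M, q) = 9*(5 + M + 2*q)/(2*q) (O(M, q) = 9*((((M + q) + q) + 5)/(q + q)) = 9*(((M + 2*q) + 5)/((2*q))) = 9*((5 + M + 2*q)*(1/(2*q))) = 9*((5 + M + 2*q)/(2*q)) = 9*(5 + M + 2*q)/(2*q))
G*u(O(6, -3)) = -(-594)/((9/2)*(5 + 6 + 2*(-3))/(-3)) = -(-594)/((9/2)*(-1/3)*(5 + 6 - 6)) = -(-594)/((9/2)*(-1/3)*5) = -(-594)/(-15/2) = -(-594)*(-2)/15 = -54*22/15 = -396/5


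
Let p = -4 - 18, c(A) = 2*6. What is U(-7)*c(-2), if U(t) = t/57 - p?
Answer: 4988/19 ≈ 262.53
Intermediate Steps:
c(A) = 12
p = -22
U(t) = 22 + t/57 (U(t) = t/57 - 1*(-22) = t*(1/57) + 22 = t/57 + 22 = 22 + t/57)
U(-7)*c(-2) = (22 + (1/57)*(-7))*12 = (22 - 7/57)*12 = (1247/57)*12 = 4988/19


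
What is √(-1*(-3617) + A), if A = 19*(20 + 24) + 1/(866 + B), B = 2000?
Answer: √36576748934/2866 ≈ 66.731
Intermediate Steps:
A = 2395977/2866 (A = 19*(20 + 24) + 1/(866 + 2000) = 19*44 + 1/2866 = 836 + 1/2866 = 2395977/2866 ≈ 836.00)
√(-1*(-3617) + A) = √(-1*(-3617) + 2395977/2866) = √(3617 + 2395977/2866) = √(12762299/2866) = √36576748934/2866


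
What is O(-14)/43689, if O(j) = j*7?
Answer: -98/43689 ≈ -0.0022431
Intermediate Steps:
O(j) = 7*j
O(-14)/43689 = (7*(-14))/43689 = -98*1/43689 = -98/43689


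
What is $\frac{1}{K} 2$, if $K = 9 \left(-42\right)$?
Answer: $- \frac{1}{189} \approx -0.005291$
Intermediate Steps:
$K = -378$
$\frac{1}{K} 2 = \frac{1}{-378} \cdot 2 = \left(- \frac{1}{378}\right) 2 = - \frac{1}{189}$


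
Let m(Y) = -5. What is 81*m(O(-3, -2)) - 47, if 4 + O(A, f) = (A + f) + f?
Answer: -452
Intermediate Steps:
O(A, f) = -4 + A + 2*f (O(A, f) = -4 + ((A + f) + f) = -4 + (A + 2*f) = -4 + A + 2*f)
81*m(O(-3, -2)) - 47 = 81*(-5) - 47 = -405 - 47 = -452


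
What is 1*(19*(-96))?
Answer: -1824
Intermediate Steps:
1*(19*(-96)) = 1*(-1824) = -1824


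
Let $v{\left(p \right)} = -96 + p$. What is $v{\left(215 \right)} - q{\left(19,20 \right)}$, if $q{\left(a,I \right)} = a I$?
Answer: $-261$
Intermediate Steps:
$q{\left(a,I \right)} = I a$
$v{\left(215 \right)} - q{\left(19,20 \right)} = \left(-96 + 215\right) - 20 \cdot 19 = 119 - 380 = -261$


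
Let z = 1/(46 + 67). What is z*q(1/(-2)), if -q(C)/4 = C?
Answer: 2/113 ≈ 0.017699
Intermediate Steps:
q(C) = -4*C
z = 1/113 ≈ 0.0088496
z*q(1/(-2)) = (-4/(-2))/113 = (-4*(-½))/113 = (1/113)*2 = 2/113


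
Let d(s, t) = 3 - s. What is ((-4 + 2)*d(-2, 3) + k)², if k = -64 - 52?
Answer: 15876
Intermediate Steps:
k = -116
((-4 + 2)*d(-2, 3) + k)² = ((-4 + 2)*(3 - 1*(-2)) - 116)² = (-2*(3 + 2) - 116)² = (-2*5 - 116)² = (-10 - 116)² = (-126)² = 15876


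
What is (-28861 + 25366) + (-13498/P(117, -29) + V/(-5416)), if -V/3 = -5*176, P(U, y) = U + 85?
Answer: -243580018/68377 ≈ -3562.3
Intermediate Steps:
P(U, y) = 85 + U
V = 2640 (V = -(-15)*176 = -3*(-880) = 2640)
(-28861 + 25366) + (-13498/P(117, -29) + V/(-5416)) = (-28861 + 25366) + (-13498/(85 + 117) + 2640/(-5416)) = -3495 + (-13498/202 + 2640*(-1/5416)) = -3495 + (-13498*1/202 - 330/677) = -3495 + (-6749/101 - 330/677) = -3495 - 4602403/68377 = -243580018/68377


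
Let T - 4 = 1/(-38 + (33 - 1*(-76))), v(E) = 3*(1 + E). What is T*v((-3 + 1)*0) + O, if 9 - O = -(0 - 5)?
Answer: 1139/71 ≈ 16.042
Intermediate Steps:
v(E) = 3 + 3*E
T = 285/71 (T = 4 + 1/(-38 + (33 - 1*(-76))) = 4 + 1/(-38 + (33 + 76)) = 4 + 1/(-38 + 109) = 4 + 1/71 = 285/71 ≈ 4.0141)
O = 4 (O = 9 - (-1)*(0 - 5) = 9 - (-1)*(-5) = 9 - 1*5 = 9 - 5 = 4)
T*v((-3 + 1)*0) + O = 285*(3 + 3*((-3 + 1)*0))/71 + 4 = 285*(3 + 3*(-2*0))/71 + 4 = 285*(3 + 3*0)/71 + 4 = 285*(3 + 0)/71 + 4 = (285/71)*3 + 4 = 855/71 + 4 = 1139/71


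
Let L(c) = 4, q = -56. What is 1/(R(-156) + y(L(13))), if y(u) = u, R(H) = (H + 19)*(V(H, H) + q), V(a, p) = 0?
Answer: 1/7676 ≈ 0.00013028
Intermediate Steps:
R(H) = -1064 - 56*H (R(H) = (H + 19)*(0 - 56) = (19 + H)*(-56) = -1064 - 56*H)
1/(R(-156) + y(L(13))) = 1/((-1064 - 56*(-156)) + 4) = 1/((-1064 + 8736) + 4) = 1/(7672 + 4) = 1/7676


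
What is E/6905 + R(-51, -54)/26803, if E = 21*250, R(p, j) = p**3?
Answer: -155047881/37014943 ≈ -4.1888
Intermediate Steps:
E = 5250
E/6905 + R(-51, -54)/26803 = 5250/6905 + (-51)**3/26803 = 5250*(1/6905) - 132651*1/26803 = 1050/1381 - 132651/26803 = -155047881/37014943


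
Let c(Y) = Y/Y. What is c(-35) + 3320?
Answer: 3321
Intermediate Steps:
c(Y) = 1
c(-35) + 3320 = 1 + 3320 = 3321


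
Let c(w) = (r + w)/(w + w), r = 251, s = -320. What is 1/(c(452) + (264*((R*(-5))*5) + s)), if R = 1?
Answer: -904/6254977 ≈ -0.00014452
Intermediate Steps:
c(w) = (251 + w)/(2*w) (c(w) = (251 + w)/(w + w) = (251 + w)/((2*w)) = (251 + w)*(1/(2*w)) = (251 + w)/(2*w))
1/(c(452) + (264*((R*(-5))*5) + s)) = 1/((½)*(251 + 452)/452 + (264*((1*(-5))*5) - 320)) = 1/((½)*(1/452)*703 + (264*(-5*5) - 320)) = 1/(703/904 + (264*(-25) - 320)) = 1/(703/904 + (-6600 - 320)) = 1/(703/904 - 6920) = 1/(-6254977/904) = -904/6254977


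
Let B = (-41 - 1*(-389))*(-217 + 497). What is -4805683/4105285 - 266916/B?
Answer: -898868967/229895960 ≈ -3.9099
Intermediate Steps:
B = 97440 (B = (-41 + 389)*280 = 348*280 = 97440)
-4805683/4105285 - 266916/B = -4805683/4105285 - 266916/97440 = -4805683*1/4105285 - 266916*1/97440 = -4805683/4105285 - 767/280 = -898868967/229895960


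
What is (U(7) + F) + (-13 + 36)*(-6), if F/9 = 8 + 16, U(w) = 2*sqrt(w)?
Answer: 78 + 2*sqrt(7) ≈ 83.292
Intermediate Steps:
F = 216 (F = 9*(8 + 16) = 9*24 = 216)
(U(7) + F) + (-13 + 36)*(-6) = (2*sqrt(7) + 216) + (-13 + 36)*(-6) = (216 + 2*sqrt(7)) + 23*(-6) = (216 + 2*sqrt(7)) - 138 = 78 + 2*sqrt(7)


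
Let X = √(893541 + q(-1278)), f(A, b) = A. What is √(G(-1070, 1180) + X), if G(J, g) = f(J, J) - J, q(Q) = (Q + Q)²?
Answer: 7426677^(¼) ≈ 52.203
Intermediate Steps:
q(Q) = 4*Q² (q(Q) = (2*Q)² = 4*Q²)
G(J, g) = 0 (G(J, g) = J - J = 0)
X = √7426677 (X = √(893541 + 4*(-1278)²) = √(893541 + 4*1633284) = √(893541 + 6533136) = √7426677 ≈ 2725.2)
√(G(-1070, 1180) + X) = √(0 + √7426677) = √(√7426677) = 7426677^(¼)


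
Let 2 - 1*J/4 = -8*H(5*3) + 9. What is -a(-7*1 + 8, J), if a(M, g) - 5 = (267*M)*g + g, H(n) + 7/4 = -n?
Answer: 151147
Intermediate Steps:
H(n) = -7/4 - n
J = -564 (J = 8 - 4*(-8*(-7/4 - 5*3) + 9) = 8 - 4*(-8*(-7/4 - 1*15) + 9) = 8 - 4*(-8*(-7/4 - 15) + 9) = 8 - 4*(-8*(-67/4) + 9) = 8 - 4*(134 + 9) = 8 - 4*143 = 8 - 572 = -564)
a(M, g) = 5 + g + 267*M*g (a(M, g) = 5 + ((267*M)*g + g) = 5 + (267*M*g + g) = 5 + (g + 267*M*g) = 5 + g + 267*M*g)
-a(-7*1 + 8, J) = -(5 - 564 + 267*(-7*1 + 8)*(-564)) = -(5 - 564 + 267*(-7 + 8)*(-564)) = -(5 - 564 + 267*1*(-564)) = -(5 - 564 - 150588) = -1*(-151147) = 151147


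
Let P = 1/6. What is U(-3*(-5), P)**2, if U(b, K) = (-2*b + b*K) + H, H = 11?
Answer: 1089/4 ≈ 272.25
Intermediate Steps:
P = 1/6 ≈ 0.16667
U(b, K) = 11 - 2*b + K*b (U(b, K) = (-2*b + b*K) + 11 = (-2*b + K*b) + 11 = 11 - 2*b + K*b)
U(-3*(-5), P)**2 = (11 - (-6)*(-5) + (-3*(-5))/6)**2 = (11 - 2*15 + (1/6)*15)**2 = (11 - 30 + 5/2)**2 = (-33/2)**2 = 1089/4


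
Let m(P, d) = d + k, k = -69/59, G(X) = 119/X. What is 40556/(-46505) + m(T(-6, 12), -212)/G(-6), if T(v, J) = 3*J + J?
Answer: 3224616634/326511605 ≈ 9.8760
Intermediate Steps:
k = -69/59 (k = -69*1/59 = -69/59 ≈ -1.1695)
T(v, J) = 4*J
m(P, d) = -69/59 + d (m(P, d) = d - 69/59 = -69/59 + d)
40556/(-46505) + m(T(-6, 12), -212)/G(-6) = 40556/(-46505) + (-69/59 - 212)/((119/(-6))) = 40556*(-1/46505) - 12577/(59*(119*(-1/6))) = -40556/46505 - 12577/(59*(-119/6)) = -40556/46505 - 12577/59*(-6/119) = -40556/46505 + 75462/7021 = 3224616634/326511605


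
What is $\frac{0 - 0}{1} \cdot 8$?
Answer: $0$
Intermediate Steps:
$\frac{0 - 0}{1} \cdot 8 = 1 \left(0 + 0\right) 8 = 1 \cdot 0 \cdot 8 = 0 \cdot 8 = 0$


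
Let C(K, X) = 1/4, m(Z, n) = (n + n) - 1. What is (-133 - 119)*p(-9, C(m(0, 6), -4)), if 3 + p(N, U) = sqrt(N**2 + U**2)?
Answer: 756 - 63*sqrt(1297) ≈ -1512.9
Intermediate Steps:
m(Z, n) = -1 + 2*n (m(Z, n) = 2*n - 1 = -1 + 2*n)
C(K, X) = 1/4
p(N, U) = -3 + sqrt(N**2 + U**2)
(-133 - 119)*p(-9, C(m(0, 6), -4)) = (-133 - 119)*(-3 + sqrt((-9)**2 + (1/4)**2)) = -252*(-3 + sqrt(81 + 1/16)) = -252*(-3 + sqrt(1297/16)) = -252*(-3 + sqrt(1297)/4) = 756 - 63*sqrt(1297)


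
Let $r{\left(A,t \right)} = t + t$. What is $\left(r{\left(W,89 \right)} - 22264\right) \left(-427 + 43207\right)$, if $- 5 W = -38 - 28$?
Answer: $-944839080$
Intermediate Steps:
$W = \frac{66}{5}$ ($W = - \frac{-38 - 28}{5} = \left(- \frac{1}{5}\right) \left(-66\right) = \frac{66}{5} \approx 13.2$)
$r{\left(A,t \right)} = 2 t$
$\left(r{\left(W,89 \right)} - 22264\right) \left(-427 + 43207\right) = \left(2 \cdot 89 - 22264\right) \left(-427 + 43207\right) = \left(178 - 22264\right) 42780 = \left(-22086\right) 42780 = -944839080$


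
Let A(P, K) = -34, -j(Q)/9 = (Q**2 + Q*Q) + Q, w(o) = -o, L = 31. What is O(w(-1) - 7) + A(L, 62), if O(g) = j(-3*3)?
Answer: -1411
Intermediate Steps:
j(Q) = -18*Q**2 - 9*Q (j(Q) = -9*((Q**2 + Q*Q) + Q) = -9*((Q**2 + Q**2) + Q) = -9*(2*Q**2 + Q) = -9*(Q + 2*Q**2) = -18*Q**2 - 9*Q)
O(g) = -1377 (O(g) = -9*(-3*3)*(1 + 2*(-3*3)) = -9*(-9)*(1 + 2*(-9)) = -9*(-9)*(1 - 18) = -9*(-9)*(-17) = -1377)
O(w(-1) - 7) + A(L, 62) = -1377 - 34 = -1411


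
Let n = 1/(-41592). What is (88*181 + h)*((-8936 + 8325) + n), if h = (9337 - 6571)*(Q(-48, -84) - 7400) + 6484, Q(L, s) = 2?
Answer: 64930930239641/5199 ≈ 1.2489e+10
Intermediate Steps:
h = -20456384 (h = (9337 - 6571)*(2 - 7400) + 6484 = 2766*(-7398) + 6484 = -20462868 + 6484 = -20456384)
n = -1/41592 ≈ -2.4043e-5
(88*181 + h)*((-8936 + 8325) + n) = (88*181 - 20456384)*((-8936 + 8325) - 1/41592) = (15928 - 20456384)*(-611 - 1/41592) = -20440456*(-25412713/41592) = 64930930239641/5199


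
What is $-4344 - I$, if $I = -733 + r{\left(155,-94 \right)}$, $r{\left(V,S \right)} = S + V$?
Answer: $-3672$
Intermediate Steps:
$I = -672$ ($I = -733 + \left(-94 + 155\right) = -733 + 61 = -672$)
$-4344 - I = -4344 - -672 = -4344 + 672 = -3672$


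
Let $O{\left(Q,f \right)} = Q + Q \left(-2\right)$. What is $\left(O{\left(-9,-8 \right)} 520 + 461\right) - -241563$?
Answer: $246704$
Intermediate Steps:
$O{\left(Q,f \right)} = - Q$ ($O{\left(Q,f \right)} = Q - 2 Q = - Q$)
$\left(O{\left(-9,-8 \right)} 520 + 461\right) - -241563 = \left(\left(-1\right) \left(-9\right) 520 + 461\right) - -241563 = \left(9 \cdot 520 + 461\right) + 241563 = \left(4680 + 461\right) + 241563 = 5141 + 241563 = 246704$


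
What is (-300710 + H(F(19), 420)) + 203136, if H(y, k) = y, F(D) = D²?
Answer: -97213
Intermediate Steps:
(-300710 + H(F(19), 420)) + 203136 = (-300710 + 19²) + 203136 = (-300710 + 361) + 203136 = -300349 + 203136 = -97213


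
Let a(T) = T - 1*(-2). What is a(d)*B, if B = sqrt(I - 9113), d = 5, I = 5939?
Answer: 161*I*sqrt(6) ≈ 394.37*I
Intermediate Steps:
a(T) = 2 + T (a(T) = T + 2 = 2 + T)
B = 23*I*sqrt(6) (B = sqrt(5939 - 9113) = sqrt(-3174) = 23*I*sqrt(6) ≈ 56.338*I)
a(d)*B = (2 + 5)*(23*I*sqrt(6)) = 7*(23*I*sqrt(6)) = 161*I*sqrt(6)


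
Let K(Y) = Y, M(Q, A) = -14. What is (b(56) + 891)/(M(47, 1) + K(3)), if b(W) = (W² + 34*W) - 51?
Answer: -5880/11 ≈ -534.54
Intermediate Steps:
b(W) = -51 + W² + 34*W
(b(56) + 891)/(M(47, 1) + K(3)) = ((-51 + 56² + 34*56) + 891)/(-14 + 3) = ((-51 + 3136 + 1904) + 891)/(-11) = (4989 + 891)*(-1/11) = 5880*(-1/11) = -5880/11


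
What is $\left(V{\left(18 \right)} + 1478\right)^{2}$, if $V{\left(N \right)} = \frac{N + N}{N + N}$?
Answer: $2187441$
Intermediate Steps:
$V{\left(N \right)} = 1$ ($V{\left(N \right)} = \frac{2 N}{2 N} = 2 N \frac{1}{2 N} = 1$)
$\left(V{\left(18 \right)} + 1478\right)^{2} = \left(1 + 1478\right)^{2} = 1479^{2} = 2187441$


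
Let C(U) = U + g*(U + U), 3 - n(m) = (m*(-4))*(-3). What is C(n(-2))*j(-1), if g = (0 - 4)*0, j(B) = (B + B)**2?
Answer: 108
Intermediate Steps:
n(m) = 3 - 12*m (n(m) = 3 - m*(-4)*(-3) = 3 - (-4*m)*(-3) = 3 - 12*m)
j(B) = 4*B**2 (j(B) = (2*B)**2 = 4*B**2)
g = 0 (g = -4*0 = 0)
C(U) = U (C(U) = U + 0*(U + U) = U + 0*(2*U) = U + 0 = U)
C(n(-2))*j(-1) = (3 - 12*(-2))*(4*(-1)**2) = (3 + 24)*(4*1) = 27*4 = 108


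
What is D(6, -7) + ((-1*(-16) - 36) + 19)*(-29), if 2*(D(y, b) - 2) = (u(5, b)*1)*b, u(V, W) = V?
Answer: 27/2 ≈ 13.500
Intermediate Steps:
D(y, b) = 2 + 5*b/2 (D(y, b) = 2 + ((5*1)*b)/2 = 2 + (5*b)/2 = 2 + 5*b/2)
D(6, -7) + ((-1*(-16) - 36) + 19)*(-29) = (2 + (5/2)*(-7)) + ((-1*(-16) - 36) + 19)*(-29) = (2 - 35/2) + ((16 - 36) + 19)*(-29) = -31/2 + (-20 + 19)*(-29) = -31/2 - 1*(-29) = -31/2 + 29 = 27/2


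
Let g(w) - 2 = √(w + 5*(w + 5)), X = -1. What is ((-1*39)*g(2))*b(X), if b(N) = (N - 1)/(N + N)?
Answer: -78 - 39*√37 ≈ -315.23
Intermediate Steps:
b(N) = (-1 + N)/(2*N) (b(N) = (-1 + N)/((2*N)) = (-1 + N)*(1/(2*N)) = (-1 + N)/(2*N))
g(w) = 2 + √(25 + 6*w) (g(w) = 2 + √(w + 5*(w + 5)) = 2 + √(w + 5*(5 + w)) = 2 + √(w + (25 + 5*w)) = 2 + √(25 + 6*w))
((-1*39)*g(2))*b(X) = ((-1*39)*(2 + √(25 + 6*2)))*((½)*(-1 - 1)/(-1)) = (-39*(2 + √(25 + 12)))*((½)*(-1)*(-2)) = -39*(2 + √37)*1 = (-78 - 39*√37)*1 = -78 - 39*√37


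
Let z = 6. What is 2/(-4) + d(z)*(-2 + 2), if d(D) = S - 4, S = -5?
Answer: -½ ≈ -0.50000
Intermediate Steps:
d(D) = -9 (d(D) = -5 - 4 = -9)
2/(-4) + d(z)*(-2 + 2) = 2/(-4) - 9*(-2 + 2) = 2*(-¼) - 9*0 = -½ + 0 = -½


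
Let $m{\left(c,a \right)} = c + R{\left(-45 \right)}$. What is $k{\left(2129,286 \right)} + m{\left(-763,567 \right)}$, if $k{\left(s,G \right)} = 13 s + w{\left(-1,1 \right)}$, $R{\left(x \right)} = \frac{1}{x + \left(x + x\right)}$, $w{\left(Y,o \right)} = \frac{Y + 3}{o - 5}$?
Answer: $\frac{7266643}{270} \approx 26914.0$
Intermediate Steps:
$w{\left(Y,o \right)} = \frac{3 + Y}{-5 + o}$
$R{\left(x \right)} = \frac{1}{3 x}$ ($R{\left(x \right)} = \frac{1}{x + 2 x} = \frac{1}{3 x}$)
$k{\left(s,G \right)} = - \frac{1}{2} + 13 s$ ($k{\left(s,G \right)} = 13 s + \frac{3 - 1}{-5 + 1} = 13 s + \frac{1}{-4} \cdot 2 = 13 s - \frac{1}{2} = - \frac{1}{2} + 13 s$)
$m{\left(c,a \right)} = - \frac{1}{135} + c$ ($m{\left(c,a \right)} = c + \frac{1}{3 \left(-45\right)} = c + \frac{1}{3} \left(- \frac{1}{45}\right) = c - \frac{1}{135} = - \frac{1}{135} + c$)
$k{\left(2129,286 \right)} + m{\left(-763,567 \right)} = \left(- \frac{1}{2} + 13 \cdot 2129\right) - \frac{103006}{135} = \left(- \frac{1}{2} + 27677\right) - \frac{103006}{135} = \frac{55353}{2} - \frac{103006}{135} = \frac{7266643}{270}$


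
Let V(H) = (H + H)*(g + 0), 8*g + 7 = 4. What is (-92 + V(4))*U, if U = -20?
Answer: 1900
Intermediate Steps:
g = -3/8 (g = -7/8 + (⅛)*4 = -7/8 + ½ = -3/8 ≈ -0.37500)
V(H) = -3*H/4 (V(H) = (H + H)*(-3/8 + 0) = (2*H)*(-3/8) = -3*H/4)
(-92 + V(4))*U = (-92 - ¾*4)*(-20) = (-92 - 3)*(-20) = -95*(-20) = 1900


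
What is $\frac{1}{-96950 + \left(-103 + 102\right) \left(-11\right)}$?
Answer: $- \frac{1}{96939} \approx -1.0316 \cdot 10^{-5}$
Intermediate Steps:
$\frac{1}{-96950 + \left(-103 + 102\right) \left(-11\right)} = \frac{1}{-96950 - -11} = \frac{1}{-96950 + 11} = \frac{1}{-96939} = - \frac{1}{96939}$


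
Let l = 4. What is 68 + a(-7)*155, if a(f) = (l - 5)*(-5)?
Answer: 843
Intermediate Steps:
a(f) = 5 (a(f) = (4 - 5)*(-5) = -1*(-5) = 5)
68 + a(-7)*155 = 68 + 5*155 = 68 + 775 = 843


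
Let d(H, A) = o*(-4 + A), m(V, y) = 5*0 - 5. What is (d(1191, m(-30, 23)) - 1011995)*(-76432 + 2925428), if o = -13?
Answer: -2882836374488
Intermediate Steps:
m(V, y) = -5 (m(V, y) = 0 - 5 = -5)
d(H, A) = 52 - 13*A (d(H, A) = -13*(-4 + A) = 52 - 13*A)
(d(1191, m(-30, 23)) - 1011995)*(-76432 + 2925428) = ((52 - 13*(-5)) - 1011995)*(-76432 + 2925428) = ((52 + 65) - 1011995)*2848996 = (117 - 1011995)*2848996 = -1011878*2848996 = -2882836374488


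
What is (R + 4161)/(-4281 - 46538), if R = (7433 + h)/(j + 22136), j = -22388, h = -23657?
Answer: -997/11991 ≈ -0.083146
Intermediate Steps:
R = 1352/21 (R = (7433 - 23657)/(-22388 + 22136) = -16224/(-252) = -16224*(-1/252) = 1352/21 ≈ 64.381)
(R + 4161)/(-4281 - 46538) = (1352/21 + 4161)/(-4281 - 46538) = (88733/21)/(-50819) = (88733/21)*(-1/50819) = -997/11991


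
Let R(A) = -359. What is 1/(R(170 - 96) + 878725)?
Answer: 1/878366 ≈ 1.1385e-6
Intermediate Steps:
1/(R(170 - 96) + 878725) = 1/(-359 + 878725) = 1/878366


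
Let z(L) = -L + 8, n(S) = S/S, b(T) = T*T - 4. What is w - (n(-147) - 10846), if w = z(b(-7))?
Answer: 10808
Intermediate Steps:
b(T) = -4 + T² (b(T) = T² - 4 = -4 + T²)
n(S) = 1
z(L) = 8 - L
w = -37 (w = 8 - (-4 + (-7)²) = 8 - (-4 + 49) = 8 - 1*45 = 8 - 45 = -37)
w - (n(-147) - 10846) = -37 - (1 - 10846) = -37 - 1*(-10845) = -37 + 10845 = 10808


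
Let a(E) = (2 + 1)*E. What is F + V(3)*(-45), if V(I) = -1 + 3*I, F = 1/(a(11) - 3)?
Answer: -10799/30 ≈ -359.97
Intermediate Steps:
a(E) = 3*E
F = 1/30 (F = 1/(3*11 - 3) = 1/(33 - 3) = 1/30 ≈ 0.033333)
F + V(3)*(-45) = 1/30 + (-1 + 3*3)*(-45) = 1/30 + (-1 + 9)*(-45) = 1/30 + 8*(-45) = 1/30 - 360 = -10799/30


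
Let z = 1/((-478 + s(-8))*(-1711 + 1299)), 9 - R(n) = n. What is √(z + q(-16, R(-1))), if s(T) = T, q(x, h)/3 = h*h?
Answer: √37123013418/11124 ≈ 17.320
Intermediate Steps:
R(n) = 9 - n
q(x, h) = 3*h² (q(x, h) = 3*(h*h) = 3*h²)
z = 1/200232 (z = 1/((-478 - 8)*(-1711 + 1299)) = 1/(-486*(-412)) = 1/200232 ≈ 4.9942e-6)
√(z + q(-16, R(-1))) = √(1/200232 + 3*(9 - 1*(-1))²) = √(1/200232 + 3*(9 + 1)²) = √(1/200232 + 3*10²) = √(1/200232 + 3*100) = √(1/200232 + 300) = √(60069601/200232) = √37123013418/11124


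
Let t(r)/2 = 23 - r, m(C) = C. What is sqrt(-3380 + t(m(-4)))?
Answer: I*sqrt(3326) ≈ 57.672*I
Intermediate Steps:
t(r) = 46 - 2*r (t(r) = 2*(23 - r) = 46 - 2*r)
sqrt(-3380 + t(m(-4))) = sqrt(-3380 + (46 - 2*(-4))) = sqrt(-3380 + (46 + 8)) = sqrt(-3380 + 54) = sqrt(-3326) = I*sqrt(3326)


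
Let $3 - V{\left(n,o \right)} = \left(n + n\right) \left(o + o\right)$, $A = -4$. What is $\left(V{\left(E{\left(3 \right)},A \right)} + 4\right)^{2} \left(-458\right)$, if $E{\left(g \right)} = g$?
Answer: $-1385450$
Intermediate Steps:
$V{\left(n,o \right)} = 3 - 4 n o$ ($V{\left(n,o \right)} = 3 - \left(n + n\right) \left(o + o\right) = 3 - 2 n 2 o = 3 - 4 n o$)
$\left(V{\left(E{\left(3 \right)},A \right)} + 4\right)^{2} \left(-458\right) = \left(\left(3 - 12 \left(-4\right)\right) + 4\right)^{2} \left(-458\right) = \left(\left(3 + 48\right) + 4\right)^{2} \left(-458\right) = \left(51 + 4\right)^{2} \left(-458\right) = 55^{2} \left(-458\right) = 3025 \left(-458\right) = -1385450$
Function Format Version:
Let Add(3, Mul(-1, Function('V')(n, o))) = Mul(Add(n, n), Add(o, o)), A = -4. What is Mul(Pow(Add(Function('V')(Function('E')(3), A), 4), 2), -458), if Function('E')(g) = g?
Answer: -1385450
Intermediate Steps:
Function('V')(n, o) = Add(3, Mul(-4, n, o)) (Function('V')(n, o) = Add(3, Mul(-1, Mul(Add(n, n), Add(o, o)))) = Add(3, Mul(-1, Mul(Mul(2, n), Mul(2, o)))) = Add(3, Mul(-1, Mul(4, n, o))) = Add(3, Mul(-4, n, o)))
Mul(Pow(Add(Function('V')(Function('E')(3), A), 4), 2), -458) = Mul(Pow(Add(Add(3, Mul(-4, 3, -4)), 4), 2), -458) = Mul(Pow(Add(Add(3, 48), 4), 2), -458) = Mul(Pow(Add(51, 4), 2), -458) = Mul(Pow(55, 2), -458) = Mul(3025, -458) = -1385450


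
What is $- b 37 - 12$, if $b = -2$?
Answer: $62$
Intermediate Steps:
$- b 37 - 12 = \left(-1\right) \left(-2\right) 37 - 12 = 2 \cdot 37 - 12 = 74 - 12 = 62$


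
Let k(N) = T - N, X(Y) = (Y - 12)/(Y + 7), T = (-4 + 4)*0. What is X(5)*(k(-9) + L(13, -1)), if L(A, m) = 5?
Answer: -49/6 ≈ -8.1667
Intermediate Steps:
T = 0 (T = 0*0 = 0)
X(Y) = (-12 + Y)/(7 + Y)
k(N) = -N (k(N) = 0 - N = -N)
X(5)*(k(-9) + L(13, -1)) = ((-12 + 5)/(7 + 5))*(-1*(-9) + 5) = (-7/12)*(9 + 5) = ((1/12)*(-7))*14 = -7/12*14 = -49/6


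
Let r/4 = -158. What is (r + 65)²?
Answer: 321489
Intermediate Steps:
r = -632 (r = 4*(-158) = -632)
(r + 65)² = (-632 + 65)² = (-567)² = 321489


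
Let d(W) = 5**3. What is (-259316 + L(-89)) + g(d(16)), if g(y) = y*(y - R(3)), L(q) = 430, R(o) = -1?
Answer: -243136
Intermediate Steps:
d(W) = 125
g(y) = y*(1 + y) (g(y) = y*(y - 1*(-1)) = y*(y + 1) = y*(1 + y))
(-259316 + L(-89)) + g(d(16)) = (-259316 + 430) + 125*(1 + 125) = -258886 + 125*126 = -258886 + 15750 = -243136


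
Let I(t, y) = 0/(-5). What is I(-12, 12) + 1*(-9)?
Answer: -9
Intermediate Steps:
I(t, y) = 0 (I(t, y) = 0*(-⅕) = 0)
I(-12, 12) + 1*(-9) = 0 + 1*(-9) = 0 - 9 = -9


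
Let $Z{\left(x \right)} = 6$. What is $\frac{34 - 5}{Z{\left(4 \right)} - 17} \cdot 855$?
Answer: $- \frac{24795}{11} \approx -2254.1$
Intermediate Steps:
$\frac{34 - 5}{Z{\left(4 \right)} - 17} \cdot 855 = \frac{34 - 5}{6 - 17} \cdot 855 = \frac{29}{-11} \cdot 855 = 29 \left(- \frac{1}{11}\right) 855 = \left(- \frac{29}{11}\right) 855 = - \frac{24795}{11}$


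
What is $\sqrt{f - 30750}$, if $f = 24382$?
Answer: $4 i \sqrt{398} \approx 79.8 i$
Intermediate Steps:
$\sqrt{f - 30750} = \sqrt{24382 - 30750} = \sqrt{-6368} = 4 i \sqrt{398}$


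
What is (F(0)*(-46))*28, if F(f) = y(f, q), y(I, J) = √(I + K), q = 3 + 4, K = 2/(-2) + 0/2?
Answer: -1288*I ≈ -1288.0*I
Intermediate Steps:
K = -1 (K = 2*(-½) + 0*(½) = -1 + 0 = -1)
q = 7
y(I, J) = √(-1 + I) (y(I, J) = √(I - 1) = √(-1 + I))
F(f) = √(-1 + f)
(F(0)*(-46))*28 = (√(-1 + 0)*(-46))*28 = (√(-1)*(-46))*28 = (I*(-46))*28 = -46*I*28 = -1288*I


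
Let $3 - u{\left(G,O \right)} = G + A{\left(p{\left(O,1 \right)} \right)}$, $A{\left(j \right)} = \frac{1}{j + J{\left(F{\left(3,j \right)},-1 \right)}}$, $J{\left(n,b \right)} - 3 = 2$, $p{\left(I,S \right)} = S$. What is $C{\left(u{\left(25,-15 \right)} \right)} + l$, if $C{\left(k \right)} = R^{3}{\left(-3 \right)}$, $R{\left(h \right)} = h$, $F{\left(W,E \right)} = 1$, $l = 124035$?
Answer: $124008$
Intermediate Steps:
$J{\left(n,b \right)} = 5$ ($J{\left(n,b \right)} = 3 + 2 = 5$)
$A{\left(j \right)} = \frac{1}{5 + j}$ ($A{\left(j \right)} = \frac{1}{j + 5} = \frac{1}{5 + j}$)
$u{\left(G,O \right)} = \frac{17}{6} - G$ ($u{\left(G,O \right)} = 3 - \left(G + \frac{1}{5 + 1}\right) = 3 - \left(G + \frac{1}{6}\right) = 3 - \left(\frac{1}{6} + G\right) = \frac{17}{6} - G$)
$C{\left(k \right)} = -27$ ($C{\left(k \right)} = \left(-3\right)^{3} = -27$)
$C{\left(u{\left(25,-15 \right)} \right)} + l = -27 + 124035 = 124008$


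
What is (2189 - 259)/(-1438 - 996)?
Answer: -965/1217 ≈ -0.79293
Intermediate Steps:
(2189 - 259)/(-1438 - 996) = 1930/(-2434) = 1930*(-1/2434) = -965/1217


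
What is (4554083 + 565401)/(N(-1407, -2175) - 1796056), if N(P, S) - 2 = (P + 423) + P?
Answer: -5119484/1798445 ≈ -2.8466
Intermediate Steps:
N(P, S) = 425 + 2*P (N(P, S) = 2 + ((P + 423) + P) = 2 + ((423 + P) + P) = 2 + (423 + 2*P) = 425 + 2*P)
(4554083 + 565401)/(N(-1407, -2175) - 1796056) = (4554083 + 565401)/((425 + 2*(-1407)) - 1796056) = 5119484/((425 - 2814) - 1796056) = 5119484/(-2389 - 1796056) = 5119484/(-1798445) = 5119484*(-1/1798445) = -5119484/1798445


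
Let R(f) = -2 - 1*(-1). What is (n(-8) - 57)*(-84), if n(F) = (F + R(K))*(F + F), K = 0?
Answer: -7308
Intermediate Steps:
R(f) = -1 (R(f) = -2 + 1 = -1)
n(F) = 2*F*(-1 + F) (n(F) = (F - 1)*(F + F) = (-1 + F)*(2*F) = 2*F*(-1 + F))
(n(-8) - 57)*(-84) = (2*(-8)*(-1 - 8) - 57)*(-84) = (2*(-8)*(-9) - 57)*(-84) = (144 - 57)*(-84) = 87*(-84) = -7308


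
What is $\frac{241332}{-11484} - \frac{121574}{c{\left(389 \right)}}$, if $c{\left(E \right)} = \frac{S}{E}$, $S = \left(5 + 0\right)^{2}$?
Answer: $- \frac{45259220477}{23925} \approx -1.8917 \cdot 10^{6}$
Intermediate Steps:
$S = 25$ ($S = 5^{2} = 25$)
$c{\left(E \right)} = \frac{25}{E}$
$\frac{241332}{-11484} - \frac{121574}{c{\left(389 \right)}} = \frac{241332}{-11484} - \frac{121574}{25 \cdot \frac{1}{389}} = 241332 \left(- \frac{1}{11484}\right) - \frac{121574}{25 \cdot \frac{1}{389}} = - \frac{20111}{957} - \frac{121574}{\frac{25}{389}} = - \frac{20111}{957} - \frac{47292286}{25} = - \frac{45259220477}{23925}$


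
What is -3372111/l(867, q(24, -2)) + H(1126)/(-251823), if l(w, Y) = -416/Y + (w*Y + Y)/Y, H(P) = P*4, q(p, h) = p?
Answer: -231594256297/58422936 ≈ -3964.1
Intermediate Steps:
H(P) = 4*P
l(w, Y) = -416/Y + (Y + Y*w)/Y (l(w, Y) = -416/Y + (Y*w + Y)/Y = -416/Y + (Y + Y*w)/Y)
-3372111/l(867, q(24, -2)) + H(1126)/(-251823) = -3372111/(1 + 867 - 416/24) + (4*1126)/(-251823) = -3372111/(1 + 867 - 416*1/24) + 4504*(-1/251823) = -3372111/(1 + 867 - 52/3) - 4504/251823 = -3372111/2552/3 - 4504/251823 = -3372111*3/2552 - 4504/251823 = -10116333/2552 - 4504/251823 = -231594256297/58422936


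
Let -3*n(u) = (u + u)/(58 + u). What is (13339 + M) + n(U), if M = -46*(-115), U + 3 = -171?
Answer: 18628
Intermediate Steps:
U = -174 (U = -3 - 171 = -174)
M = 5290
n(u) = -2*u/(3*(58 + u)) (n(u) = -(u + u)/(3*(58 + u)) = -2*u/(3*(58 + u)))
(13339 + M) + n(U) = (13339 + 5290) - 2*(-174)/(174 + 3*(-174)) = 18629 - 2*(-174)/(174 - 522) = 18629 - 2*(-174)/(-348) = 18629 - 2*(-174)*(-1/348) = 18629 - 1 = 18628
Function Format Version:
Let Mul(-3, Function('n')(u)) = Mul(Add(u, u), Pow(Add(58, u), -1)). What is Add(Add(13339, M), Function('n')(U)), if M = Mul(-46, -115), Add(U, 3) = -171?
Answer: 18628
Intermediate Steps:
U = -174 (U = Add(-3, -171) = -174)
M = 5290
Function('n')(u) = Mul(Rational(-2, 3), u, Pow(Add(58, u), -1)) (Function('n')(u) = Mul(Rational(-1, 3), Mul(Add(u, u), Pow(Add(58, u), -1))) = Mul(Rational(-1, 3), Mul(Mul(2, u), Pow(Add(58, u), -1))) = Mul(Rational(-1, 3), Mul(2, u, Pow(Add(58, u), -1))) = Mul(Rational(-2, 3), u, Pow(Add(58, u), -1)))
Add(Add(13339, M), Function('n')(U)) = Add(Add(13339, 5290), Mul(-2, -174, Pow(Add(174, Mul(3, -174)), -1))) = Add(18629, Mul(-2, -174, Pow(Add(174, -522), -1))) = Add(18629, Mul(-2, -174, Pow(-348, -1))) = Add(18629, Mul(-2, -174, Rational(-1, 348))) = Add(18629, -1) = 18628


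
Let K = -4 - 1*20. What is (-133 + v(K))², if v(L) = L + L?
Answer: 32761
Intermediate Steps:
K = -24 (K = -4 - 20 = -24)
v(L) = 2*L
(-133 + v(K))² = (-133 + 2*(-24))² = (-133 - 48)² = (-181)² = 32761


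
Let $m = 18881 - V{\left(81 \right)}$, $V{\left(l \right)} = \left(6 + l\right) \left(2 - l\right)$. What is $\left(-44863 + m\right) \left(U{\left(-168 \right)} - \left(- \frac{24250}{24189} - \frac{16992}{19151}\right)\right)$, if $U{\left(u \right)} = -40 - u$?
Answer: $- \frac{104527279657370}{42113049} \approx -2.4821 \cdot 10^{6}$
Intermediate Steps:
$V{\left(l \right)} = \left(2 - l\right) \left(6 + l\right)$
$m = 25754$ ($m = 18881 - \left(12 - 81^{2} - 324\right) = 18881 - \left(12 - 6561 - 324\right) = 18881 - -6873 = 18881 + 6873 = 25754$)
$\left(-44863 + m\right) \left(U{\left(-168 \right)} - \left(- \frac{24250}{24189} - \frac{16992}{19151}\right)\right) = \left(-44863 + 25754\right) \left(\left(-40 - -168\right) - \left(- \frac{24250}{24189} - \frac{16992}{19151}\right)\right) = - 19109 \left(\left(-40 + 168\right) - - \frac{79584658}{42113049}\right) = - 19109 \left(128 + \left(\frac{16992}{19151} + \frac{24250}{24189}\right)\right) = - 19109 \left(128 + \frac{79584658}{42113049}\right) = \left(-19109\right) \frac{5470054930}{42113049} = - \frac{104527279657370}{42113049}$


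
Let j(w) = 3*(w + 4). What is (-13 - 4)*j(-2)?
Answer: -102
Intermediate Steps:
j(w) = 12 + 3*w (j(w) = 3*(4 + w) = 12 + 3*w)
(-13 - 4)*j(-2) = (-13 - 4)*(12 + 3*(-2)) = -17*(12 - 6) = -17*6 = -102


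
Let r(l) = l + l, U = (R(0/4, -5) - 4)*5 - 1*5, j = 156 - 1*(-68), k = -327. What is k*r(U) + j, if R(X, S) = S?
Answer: 32924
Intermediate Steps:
j = 224 (j = 156 + 68 = 224)
U = -50 (U = (-5 - 4)*5 - 1*5 = -9*5 - 5 = -45 - 5 = -50)
r(l) = 2*l
k*r(U) + j = -654*(-50) + 224 = -327*(-100) + 224 = 32700 + 224 = 32924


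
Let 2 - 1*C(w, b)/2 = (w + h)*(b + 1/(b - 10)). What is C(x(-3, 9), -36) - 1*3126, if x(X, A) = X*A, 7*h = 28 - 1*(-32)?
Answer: -716395/161 ≈ -4449.7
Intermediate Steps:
h = 60/7 (h = (28 - 1*(-32))/7 = (28 + 32)/7 = (⅐)*60 = 60/7 ≈ 8.5714)
x(X, A) = A*X
C(w, b) = 4 - 2*(60/7 + w)*(b + 1/(-10 + b)) (C(w, b) = 4 - 2*(w + 60/7)*(b + 1/(b - 10)) = 4 - 2*(60/7 + w)*(b + 1/(-10 + b)))
C(x(-3, 9), -36) - 1*3126 = 2*(-200 - 60*(-36)² - 63*(-3) + 614*(-36) - 7*9*(-3)*(-36)² + 70*(-36)*(9*(-3)))/(7*(-10 - 36)) - 1*3126 = (2/7)*(-200 - 60*1296 - 7*(-27) - 22104 - 7*(-27)*1296 + 70*(-36)*(-27))/(-46) - 3126 = (2/7)*(-1/46)*(-200 - 77760 + 189 - 22104 + 244944 + 68040) - 3126 = (2/7)*(-1/46)*213109 - 3126 = -213109/161 - 3126 = -716395/161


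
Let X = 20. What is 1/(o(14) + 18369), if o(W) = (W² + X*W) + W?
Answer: 1/18859 ≈ 5.3025e-5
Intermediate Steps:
o(W) = W² + 21*W (o(W) = (W² + 20*W) + W = W² + 21*W)
1/(o(14) + 18369) = 1/(14*(21 + 14) + 18369) = 1/(14*35 + 18369) = 1/(490 + 18369) = 1/18859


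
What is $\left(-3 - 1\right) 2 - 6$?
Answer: $-14$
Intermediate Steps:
$\left(-3 - 1\right) 2 - 6 = \left(-4\right) 2 - 6 = -8 - 6 = -14$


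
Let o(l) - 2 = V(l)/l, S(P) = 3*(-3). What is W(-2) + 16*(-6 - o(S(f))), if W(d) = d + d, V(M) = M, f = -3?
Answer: -148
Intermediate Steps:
S(P) = -9
W(d) = 2*d
o(l) = 3 (o(l) = 2 + l/l = 2 + 1 = 3)
W(-2) + 16*(-6 - o(S(f))) = 2*(-2) + 16*(-6 - 1*3) = -4 + 16*(-6 - 3) = -4 + 16*(-9) = -4 - 144 = -148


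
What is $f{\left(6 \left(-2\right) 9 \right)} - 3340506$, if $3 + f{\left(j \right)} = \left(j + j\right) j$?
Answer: $-3317181$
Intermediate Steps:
$f{\left(j \right)} = -3 + 2 j^{2}$ ($f{\left(j \right)} = -3 + \left(j + j\right) j = -3 + 2 j j = -3 + 2 j^{2}$)
$f{\left(6 \left(-2\right) 9 \right)} - 3340506 = \left(-3 + 2 \left(6 \left(-2\right) 9\right)^{2}\right) - 3340506 = \left(-3 + 2 \left(\left(-12\right) 9\right)^{2}\right) - 3340506 = \left(-3 + 2 \left(-108\right)^{2}\right) - 3340506 = \left(-3 + 2 \cdot 11664\right) - 3340506 = \left(-3 + 23328\right) - 3340506 = 23325 - 3340506 = -3317181$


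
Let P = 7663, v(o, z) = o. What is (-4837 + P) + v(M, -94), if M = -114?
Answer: 2712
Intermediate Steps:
(-4837 + P) + v(M, -94) = (-4837 + 7663) - 114 = 2826 - 114 = 2712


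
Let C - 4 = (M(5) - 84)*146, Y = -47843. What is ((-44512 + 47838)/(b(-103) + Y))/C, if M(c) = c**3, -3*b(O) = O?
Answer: -4989/429560870 ≈ -1.1614e-5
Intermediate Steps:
b(O) = -O/3
C = 5990 (C = 4 + (5**3 - 84)*146 = 4 + (125 - 84)*146 = 4 + 41*146 = 4 + 5986 = 5990)
((-44512 + 47838)/(b(-103) + Y))/C = ((-44512 + 47838)/(-1/3*(-103) - 47843))/5990 = (3326/(103/3 - 47843))*(1/5990) = (3326/(-143426/3))*(1/5990) = (3326*(-3/143426))*(1/5990) = -4989/71713*1/5990 = -4989/429560870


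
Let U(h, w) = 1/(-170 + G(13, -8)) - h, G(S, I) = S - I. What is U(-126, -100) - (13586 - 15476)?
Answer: 300383/149 ≈ 2016.0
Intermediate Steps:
U(h, w) = -1/149 - h (U(h, w) = 1/(-170 + (13 - 1*(-8))) - h = 1/(-170 + (13 + 8)) - h = 1/(-170 + 21) - h = 1/(-149) - h = -1/149 - h)
U(-126, -100) - (13586 - 15476) = (-1/149 - 1*(-126)) - (13586 - 15476) = (-1/149 + 126) - 1*(-1890) = 18773/149 + 1890 = 300383/149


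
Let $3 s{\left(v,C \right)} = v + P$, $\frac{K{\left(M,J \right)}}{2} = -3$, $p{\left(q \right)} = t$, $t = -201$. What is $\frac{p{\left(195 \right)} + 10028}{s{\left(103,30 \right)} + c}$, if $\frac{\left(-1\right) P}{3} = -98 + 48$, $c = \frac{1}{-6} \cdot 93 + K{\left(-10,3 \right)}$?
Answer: $\frac{58962}{377} \approx 156.4$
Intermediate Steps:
$p{\left(q \right)} = -201$
$K{\left(M,J \right)} = -6$ ($K{\left(M,J \right)} = 2 \left(-3\right) = -6$)
$c = - \frac{43}{2}$ ($c = \frac{1}{-6} \cdot 93 - 6 = \left(- \frac{1}{6}\right) 93 - 6 = - \frac{31}{2} - 6 = - \frac{43}{2} \approx -21.5$)
$P = 150$ ($P = - 3 \left(-98 + 48\right) = \left(-3\right) \left(-50\right) = 150$)
$s{\left(v,C \right)} = 50 + \frac{v}{3}$ ($s{\left(v,C \right)} = \frac{v + 150}{3} = \frac{150 + v}{3} = 50 + \frac{v}{3}$)
$\frac{p{\left(195 \right)} + 10028}{s{\left(103,30 \right)} + c} = \frac{-201 + 10028}{\left(50 + \frac{1}{3} \cdot 103\right) - \frac{43}{2}} = \frac{9827}{\left(50 + \frac{103}{3}\right) - \frac{43}{2}} = \frac{9827}{\frac{253}{3} - \frac{43}{2}} = \frac{9827}{\frac{377}{6}} = 9827 \cdot \frac{6}{377} = \frac{58962}{377}$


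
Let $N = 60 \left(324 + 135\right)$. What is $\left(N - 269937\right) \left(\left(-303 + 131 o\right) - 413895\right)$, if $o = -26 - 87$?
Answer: $103988555397$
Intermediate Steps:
$o = -113$ ($o = -26 - 87 = -113$)
$N = 27540$ ($N = 60 \cdot 459 = 27540$)
$\left(N - 269937\right) \left(\left(-303 + 131 o\right) - 413895\right) = \left(27540 - 269937\right) \left(\left(-303 + 131 \left(-113\right)\right) - 413895\right) = - 242397 \left(\left(-303 - 14803\right) - 413895\right) = - 242397 \left(-15106 - 413895\right) = \left(-242397\right) \left(-429001\right) = 103988555397$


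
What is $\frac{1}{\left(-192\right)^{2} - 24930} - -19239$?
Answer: $\frac{229598227}{11934} \approx 19239.0$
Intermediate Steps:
$\frac{1}{\left(-192\right)^{2} - 24930} - -19239 = \frac{1}{36864 - 24930} + 19239 = \frac{1}{11934} + 19239 = \frac{229598227}{11934}$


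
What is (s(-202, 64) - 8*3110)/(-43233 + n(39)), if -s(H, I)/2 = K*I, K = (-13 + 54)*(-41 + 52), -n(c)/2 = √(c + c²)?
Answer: 1190463888/623028683 - 110144*√390/623028683 ≈ 1.9073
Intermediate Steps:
n(c) = -2*√(c + c²)
K = 451 (K = 41*11 = 451)
s(H, I) = -902*I
(s(-202, 64) - 8*3110)/(-43233 + n(39)) = (-902*64 - 8*3110)/(-43233 - 2*√39*√(1 + 39)) = (-57728 - 24880)/(-43233 - 2*2*√390) = -82608/(-43233 - 4*√390)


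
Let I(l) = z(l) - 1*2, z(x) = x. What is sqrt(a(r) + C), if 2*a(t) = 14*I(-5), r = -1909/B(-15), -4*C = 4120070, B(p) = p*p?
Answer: I*sqrt(4120266)/2 ≈ 1014.9*I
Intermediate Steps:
B(p) = p**2
C = -2060035/2 (C = -1/4*4120070 = -2060035/2 ≈ -1.0300e+6)
I(l) = -2 + l (I(l) = l - 1*2 = l - 2 = -2 + l)
r = -1909/225 (r = -1909/((-15)**2) = -1909/225 ≈ -8.4845)
a(t) = -49 (a(t) = (14*(-2 - 5))/2 = (14*(-7))/2 = (1/2)*(-98) = -49)
sqrt(a(r) + C) = sqrt(-49 - 2060035/2) = sqrt(-2060133/2) = I*sqrt(4120266)/2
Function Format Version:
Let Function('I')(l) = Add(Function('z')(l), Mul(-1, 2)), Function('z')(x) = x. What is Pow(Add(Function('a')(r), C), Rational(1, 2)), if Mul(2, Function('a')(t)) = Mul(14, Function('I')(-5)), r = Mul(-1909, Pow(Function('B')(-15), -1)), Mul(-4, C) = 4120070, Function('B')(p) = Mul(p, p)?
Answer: Mul(Rational(1, 2), I, Pow(4120266, Rational(1, 2))) ≈ Mul(1014.9, I)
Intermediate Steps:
Function('B')(p) = Pow(p, 2)
C = Rational(-2060035, 2) (C = Mul(Rational(-1, 4), 4120070) = Rational(-2060035, 2) ≈ -1.0300e+6)
Function('I')(l) = Add(-2, l) (Function('I')(l) = Add(l, Mul(-1, 2)) = Add(l, -2) = Add(-2, l))
r = Rational(-1909, 225) (r = Mul(-1909, Pow(Pow(-15, 2), -1)) = Mul(-1909, Pow(225, -1)) = Mul(-1909, Rational(1, 225)) = Rational(-1909, 225) ≈ -8.4844)
Function('a')(t) = -49 (Function('a')(t) = Mul(Rational(1, 2), Mul(14, Add(-2, -5))) = Mul(Rational(1, 2), Mul(14, -7)) = Mul(Rational(1, 2), -98) = -49)
Pow(Add(Function('a')(r), C), Rational(1, 2)) = Pow(Add(-49, Rational(-2060035, 2)), Rational(1, 2)) = Pow(Rational(-2060133, 2), Rational(1, 2)) = Mul(Rational(1, 2), I, Pow(4120266, Rational(1, 2)))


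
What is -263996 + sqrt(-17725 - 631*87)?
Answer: -263996 + I*sqrt(72622) ≈ -2.64e+5 + 269.48*I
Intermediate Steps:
-263996 + sqrt(-17725 - 631*87) = -263996 + sqrt(-17725 - 54897) = -263996 + sqrt(-72622) = -263996 + I*sqrt(72622)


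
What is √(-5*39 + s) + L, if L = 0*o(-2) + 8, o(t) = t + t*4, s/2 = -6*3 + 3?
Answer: 8 + 15*I ≈ 8.0 + 15.0*I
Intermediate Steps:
s = -30 (s = 2*(-6*3 + 3) = 2*(-18 + 3) = 2*(-15) = -30)
o(t) = 5*t (o(t) = t + 4*t = 5*t)
L = 8 (L = 0*(5*(-2)) + 8 = 0*(-10) + 8 = 0 + 8 = 8)
√(-5*39 + s) + L = √(-5*39 - 30) + 8 = √(-195 - 30) + 8 = √(-225) + 8 = 15*I + 8 = 8 + 15*I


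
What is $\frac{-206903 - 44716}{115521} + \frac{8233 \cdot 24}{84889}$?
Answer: $\frac{9975103}{66710627} \approx 0.14953$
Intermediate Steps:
$\frac{-206903 - 44716}{115521} + \frac{8233 \cdot 24}{84889} = \left(-251619\right) \frac{1}{115521} + 197592 \cdot \frac{1}{84889} = - \frac{83873}{38507} + \frac{197592}{84889} = \frac{9975103}{66710627}$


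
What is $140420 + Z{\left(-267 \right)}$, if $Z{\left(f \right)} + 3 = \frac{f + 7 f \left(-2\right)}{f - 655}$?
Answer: $\frac{129461003}{922} \approx 1.4041 \cdot 10^{5}$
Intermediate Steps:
$Z{\left(f \right)} = -3 - \frac{13 f}{-655 + f}$ ($Z{\left(f \right)} = -3 + \frac{f + 7 f \left(-2\right)}{f - 655} = -3 + \frac{f - 14 f}{-655 + f} = -3 + \frac{\left(-13\right) f}{-655 + f} = -3 - \frac{13 f}{-655 + f}$)
$140420 + Z{\left(-267 \right)} = 140420 + \frac{1965 - -4272}{-655 - 267} = 140420 + \frac{1965 + 4272}{-922} = 140420 - \frac{6237}{922} = \frac{129461003}{922}$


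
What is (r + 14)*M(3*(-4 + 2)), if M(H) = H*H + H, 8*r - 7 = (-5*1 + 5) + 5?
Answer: 465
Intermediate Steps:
r = 3/2 (r = 7/8 + ((-5*1 + 5) + 5)/8 = 7/8 + ((-5 + 5) + 5)/8 = 7/8 + (0 + 5)/8 = 7/8 + (⅛)*5 = 7/8 + 5/8 = 3/2 ≈ 1.5000)
M(H) = H + H² (M(H) = H² + H = H + H²)
(r + 14)*M(3*(-4 + 2)) = (3/2 + 14)*((3*(-4 + 2))*(1 + 3*(-4 + 2))) = 31*((3*(-2))*(1 + 3*(-2)))/2 = 31*(-6*(1 - 6))/2 = 31*(-6*(-5))/2 = (31/2)*30 = 465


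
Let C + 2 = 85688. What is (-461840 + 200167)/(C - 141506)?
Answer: 261673/55820 ≈ 4.6878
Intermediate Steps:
C = 85686 (C = -2 + 85688 = 85686)
(-461840 + 200167)/(C - 141506) = (-461840 + 200167)/(85686 - 141506) = -261673/(-55820) = -261673*(-1/55820) = 261673/55820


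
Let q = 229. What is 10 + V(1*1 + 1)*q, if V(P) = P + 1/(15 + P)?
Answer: 8185/17 ≈ 481.47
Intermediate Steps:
10 + V(1*1 + 1)*q = 10 + ((1 + (1*1 + 1)**2 + 15*(1*1 + 1))/(15 + (1*1 + 1)))*229 = 10 + ((1 + (1 + 1)**2 + 15*(1 + 1))/(15 + (1 + 1)))*229 = 10 + ((1 + 2**2 + 15*2)/(15 + 2))*229 = 10 + ((1 + 4 + 30)/17)*229 = 10 + ((1/17)*35)*229 = 10 + (35/17)*229 = 10 + 8015/17 = 8185/17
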